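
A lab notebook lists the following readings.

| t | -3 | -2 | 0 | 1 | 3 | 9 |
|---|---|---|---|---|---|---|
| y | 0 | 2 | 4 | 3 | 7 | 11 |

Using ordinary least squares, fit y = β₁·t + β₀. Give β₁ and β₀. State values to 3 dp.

β₁ = 0.889, β₀ = 3.314

From the data, Σt·t = 104, Σt = 8, Σ1 = 6.
And Σt·y = 119, Σy = 27.
So MᵀM·[β₁, β₀]ᵀ = Mᵀy: [[104, 8]; [8, 6]]·[β₁, β₀]ᵀ = [119, 27]ᵀ.
Δ = 104·6 − 8² = 560.
β₁ = (119·6 − 8·27)/560 = 249/280; β₀ = (104·27 − 8·119)/560 = 116/35.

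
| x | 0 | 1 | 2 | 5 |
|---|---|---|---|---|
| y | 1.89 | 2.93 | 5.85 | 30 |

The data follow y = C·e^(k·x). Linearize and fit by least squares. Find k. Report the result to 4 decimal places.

k = 0.5611

Taking logs, ln y = k·x + ln C, so regress ln y on x.
Σx = 8.0000, Σ(x)² = 30.0000, Σln y = 6.8792, Σx·ln y = 21.6139.
Equations: 30.0000·k + 8.0000·ln C = 21.6139;  8.0000·k + 4·ln C = 6.8792.
Δ = 30.0000·4 − (8.0000)² = 56.0000; k = (21.6139·4 − 8.0000·6.8792)/56.0000 = 0.56110, ln C = (30.0000·6.8792 − 8.0000·21.6139)/56.0000 = 0.59760.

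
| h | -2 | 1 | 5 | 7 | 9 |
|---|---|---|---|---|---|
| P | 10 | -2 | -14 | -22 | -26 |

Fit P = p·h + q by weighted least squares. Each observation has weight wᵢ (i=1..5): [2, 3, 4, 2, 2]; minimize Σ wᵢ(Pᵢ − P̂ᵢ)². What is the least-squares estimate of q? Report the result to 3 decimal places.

q = 2.252

The normal equations are: 371·p + 51·q = -1102;  51·p + 13·q = -138.
(Σwᵢ·h·h = 371, Σwᵢ·h = 51, Σwᵢ·1 = 13, Σwᵢ·h·P = -1102, Σwᵢ·P = -138.)
Determinant 371·13 − 51² = 2222.
p = ((-1102)·13 − 51·(-138))/2222 = -3644/1111; q = (371·(-138) − 51·(-1102))/2222 = 2502/1111.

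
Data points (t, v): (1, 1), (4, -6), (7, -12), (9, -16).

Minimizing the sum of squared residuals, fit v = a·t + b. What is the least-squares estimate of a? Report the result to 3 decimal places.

a = -2.116

MᵀM·[a, b]ᵀ = Mᵀv reads: 147·a + 21·b = -251;  21·a + 4·b = -33.
Determinant 147·4 − 21² = 147.
a = ((-251)·4 − 21·(-33))/147 = -311/147; b = (147·(-33) − 21·(-251))/147 = 20/7.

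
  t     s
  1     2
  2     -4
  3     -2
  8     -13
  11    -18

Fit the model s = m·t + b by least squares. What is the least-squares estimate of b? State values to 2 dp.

b = 2.39

Entries of MᵀM: Σt·t = 199, Σt = 25, Σ1 = 5.
And Σt·s = -314, Σs = -35.
Eliminating b: 5·(row 1) − 25·(row 2) gives 370·m = 5·(-314) − 25·(-35) = -695, so m = -139/74.
Then b = ((-35) − 25·(-139/74))/5 = 177/74.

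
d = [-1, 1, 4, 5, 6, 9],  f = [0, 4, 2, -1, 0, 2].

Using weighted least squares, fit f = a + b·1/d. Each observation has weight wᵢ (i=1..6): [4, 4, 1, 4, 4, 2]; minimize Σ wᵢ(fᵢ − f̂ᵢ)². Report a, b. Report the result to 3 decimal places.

a = 0.768, b = 1.753

Forming XᵀWX = [[19, 349/180]; [349/180, 270809/32400]] and XᵀWf = [18, 1453/90]ᵀ gives XᵀWX·[a, b]ᵀ = XᵀWf.
Determinant 19·(270809/32400) − (349/180)² = 502357/3240.
a = (18·(270809/32400) − (349/180)·(1453/90))/(502357/3240) = 1930184/2511785; b = (19·(1453/90) − (349/180)·18)/(502357/3240) = 880776/502357.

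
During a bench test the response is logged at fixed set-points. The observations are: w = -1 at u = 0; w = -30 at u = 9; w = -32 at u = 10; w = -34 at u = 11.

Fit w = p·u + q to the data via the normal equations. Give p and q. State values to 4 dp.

Compute the Gram sums: Σu·u = 302, Σu = 30, Σ1 = 4.
For Mᵀw: Σu·w = -964, Σw = -97.
Normal equations: [[302, 30]; [30, 4]]·[p, q]ᵀ = [-964, -97]ᵀ.
Δ = 302·4 − 30² = 308.
p = ((-964)·4 − 30·(-97))/308 = -43/14; q = (302·(-97) − 30·(-964))/308 = -17/14.

p = -3.0714, q = -1.2143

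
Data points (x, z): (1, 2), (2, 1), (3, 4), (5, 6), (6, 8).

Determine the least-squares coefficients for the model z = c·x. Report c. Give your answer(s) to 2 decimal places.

c = 1.25

AᵀA·[c]ᵀ = Aᵀz reads: 75·c = 94.
(Σx·x = 75, Σx·z = 94.)
Hence c = 94 / 75 ≈ 1.25333.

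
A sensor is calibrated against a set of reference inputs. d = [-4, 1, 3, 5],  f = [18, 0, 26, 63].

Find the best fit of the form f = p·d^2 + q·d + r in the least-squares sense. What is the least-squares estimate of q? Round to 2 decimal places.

The normal system XᵀX·[p, q, r]ᵀ = Xᵀf is [[963, 89, 51]; [89, 51, 5]; [51, 5, 4]]·[p, q, r]ᵀ = [2097, 321, 107]ᵀ.
Row-reducing yields p = 56125/26716, q = 80121/26716, r = -25273/6679.

q = 3.00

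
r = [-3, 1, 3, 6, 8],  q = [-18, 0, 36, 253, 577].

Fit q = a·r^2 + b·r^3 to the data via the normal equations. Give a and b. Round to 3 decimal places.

Normal-equation sums: Σr^2·r^2 = 5555, Σr^2·r^3 = 40545, Σr^3·r^3 = 310259.
Right-hand side: Σr^2·q = 46198, Σr^3·q = 351530.
So XᵀX·[a, b]ᵀ = Xᵀq: [[5555, 40545]; [40545, 310259]]·[a, b]ᵀ = [46198, 351530]ᵀ.
Δ = 5555·310259 − 40545² = 79591720.
a = (46198·310259 − 40545·351530)/79591720 = 10070179/9948965; b = (5555·351530 − 40545·46198)/79591720 = 1991281/1989793.

a = 1.012, b = 1.001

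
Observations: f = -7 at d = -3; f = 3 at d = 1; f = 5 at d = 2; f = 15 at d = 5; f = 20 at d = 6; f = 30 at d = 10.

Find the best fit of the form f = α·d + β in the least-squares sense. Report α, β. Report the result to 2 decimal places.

α = 2.94, β = 0.72

XᵀX·[α, β]ᵀ = Xᵀf reads: 175·α + 21·β = 529;  21·α + 6·β = 66.
Δ = 175·6 − 21² = 609.
α = (529·6 − 21·66)/609 = 596/203; β = (175·66 − 21·529)/609 = 21/29.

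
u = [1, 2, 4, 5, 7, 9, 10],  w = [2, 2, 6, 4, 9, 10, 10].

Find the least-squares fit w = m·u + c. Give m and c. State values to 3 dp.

m = 0.998, c = 0.725

From the data, Σu·u = 276, Σu = 38, Σ1 = 7.
Moment sums: Σu·w = 303, Σw = 43.
Determinant 276·7 − 38² = 488.
m = (303·7 − 38·43)/488 = 487/488; c = (276·43 − 38·303)/488 = 177/244.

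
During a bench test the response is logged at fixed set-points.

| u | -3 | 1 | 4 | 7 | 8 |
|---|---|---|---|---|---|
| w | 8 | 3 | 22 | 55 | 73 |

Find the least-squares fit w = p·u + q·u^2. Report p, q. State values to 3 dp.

From the data, Σu·u = 139, Σu·u^2 = 893, Σu^2·u^2 = 6835.
Moment sums: Σu·w = 1036, Σu^2·w = 7794.
det = 139·6835 − 893² = 152616.
p = (1036·6835 − 893·7794)/152616 = 60509/76308; q = (139·7794 − 893·1036)/152616 = 79109/76308.

p = 0.793, q = 1.037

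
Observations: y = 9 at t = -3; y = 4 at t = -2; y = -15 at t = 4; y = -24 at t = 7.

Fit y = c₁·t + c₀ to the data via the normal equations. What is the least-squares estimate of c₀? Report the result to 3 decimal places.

From the data, Σt·t = 78, Σt = 6, Σ1 = 4.
Moment sums: Σt·y = -263, Σy = -26.
So MᵀM·[c₁, c₀]ᵀ = Mᵀy: [[78, 6]; [6, 4]]·[c₁, c₀]ᵀ = [-263, -26]ᵀ.
Δ = 78·4 − 6² = 276.
c₁ = ((-263)·4 − 6·(-26))/276 = -224/69; c₀ = (78·(-26) − 6·(-263))/276 = -75/46.

c₀ = -1.630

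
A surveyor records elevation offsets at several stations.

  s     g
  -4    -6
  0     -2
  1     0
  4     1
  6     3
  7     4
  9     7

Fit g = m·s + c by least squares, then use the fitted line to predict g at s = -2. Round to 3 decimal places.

Normal-equation sums: Σs·s = 199, Σs = 23, Σ1 = 7.
For Xᵀg: Σs·g = 137, Σg = 7.
XᵀX·[m, c]ᵀ = Xᵀg becomes [[199, 23]; [23, 7]]·[m, c]ᵀ = [137, 7]ᵀ.
Δ = 199·7 − 23² = 864.
m = (137·7 − 23·7)/864 = 133/144; c = (199·7 − 23·137)/864 = -293/144.
At s = -2: ĝ = (133/144)·(-2) + (-293/144)·(1) = -559/144.

ĝ = -3.882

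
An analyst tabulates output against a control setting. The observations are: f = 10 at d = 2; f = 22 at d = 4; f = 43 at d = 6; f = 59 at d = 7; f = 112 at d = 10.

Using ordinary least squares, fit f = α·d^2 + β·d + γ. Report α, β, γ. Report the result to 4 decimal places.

From the data, Σd^2·d^2 = 13969, Σd^2·d = 1631, Σd^2 = 205, Σd·d = 205, Σd = 29, Σ1 = 5.
For Xᵀf: Σd^2·f = 16031, Σd·f = 1899, Σf = 246.
Solving the 3×3 system (Gaussian elimination) gives α = 25159/23478, β = -71/1806, γ = 21492/3913.

α = 1.0716, β = -0.0393, γ = 5.4925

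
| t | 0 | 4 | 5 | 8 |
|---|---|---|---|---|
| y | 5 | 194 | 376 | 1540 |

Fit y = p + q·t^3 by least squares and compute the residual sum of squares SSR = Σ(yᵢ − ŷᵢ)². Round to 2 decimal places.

SSR = 9.75

Setting ∂/∂p … = 0 gives: 4·p + 701·q = 2115;  701·p + 281865·q = 847896.
(Σ1 = 4, Σt^3 = 701, Σt^3·t^3 = 281865, Σy = 2115, Σt^3·y = 847896.)
Δ = 4·281865 − 701² = 636059.
p = (2115·281865 − 701·847896)/636059 = 1769379/636059; q = (4·847896 − 701·2115)/636059 = 1908969/636059.
Residuals: 1410916/636059, -547949/636059, -1232320/636059, 369353/636059; SSR = 6203774/636059.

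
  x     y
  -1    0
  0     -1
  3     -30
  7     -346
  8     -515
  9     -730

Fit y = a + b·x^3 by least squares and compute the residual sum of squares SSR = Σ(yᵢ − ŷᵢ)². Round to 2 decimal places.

From the data, Σ1 = 6, Σx^3 = 1610, Σx^3·x^3 = 911964.
And Σy = -1622, Σx^3·y = -915338.
So MᵀM·[a, b]ᵀ = Mᵀy: [[6, 1610]; [1610, 911964]]·[a, b]ᵀ = [-1622, -915338]ᵀ.
Δ = 6·911964 − 1610² = 2879684.
a = ((-1622)·911964 − 1610·(-915338))/2879684 = -1377857/719921; b = (6·(-915338) − 1610·(-1622))/2879684 = -720152/719921.
Residuals: 657705/719921, 657936/719921, -775669/719921, -702673/719921, -663634/719921, 826335/719921; SSR = 4283952/719921.

SSR = 5.95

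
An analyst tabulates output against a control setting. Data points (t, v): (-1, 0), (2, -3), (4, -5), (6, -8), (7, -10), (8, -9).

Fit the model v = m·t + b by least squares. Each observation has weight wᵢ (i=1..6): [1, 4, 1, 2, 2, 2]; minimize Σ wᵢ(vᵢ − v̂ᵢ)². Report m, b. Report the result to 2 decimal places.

The normal equations are: 331·m + 53·b = -424;  53·m + 12·b = -71.
Determinant 331·12 − 53² = 1163.
m = ((-424)·12 − 53·(-71))/1163 = -1325/1163; b = (331·(-71) − 53·(-424))/1163 = -1029/1163.

m = -1.14, b = -0.88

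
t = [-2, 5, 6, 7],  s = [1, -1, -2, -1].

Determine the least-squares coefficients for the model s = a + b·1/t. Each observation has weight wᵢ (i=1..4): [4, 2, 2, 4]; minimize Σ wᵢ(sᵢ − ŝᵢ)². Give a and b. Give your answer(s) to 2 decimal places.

Compute the Gram sums: Σwᵢ·1 = 12, Σwᵢ·1/t = -73/105, Σwᵢ·1/t·1/t = 26839/22050.
Right-hand side: Σwᵢ·s = -6, Σwᵢ·1/t·s = -382/105.
So AᵀWA·[a, b]ᵀ = AᵀWs: [[12, -73/105]; [-73/105, 26839/22050]]·[a, b]ᵀ = [-6, -382/105]ᵀ.
det = 12·(26839/22050) − (-73/105)² = 31141/2205.
a = ((-6)·(26839/22050) − (-73/105)·(-382/105))/(31141/2205) = -108403/155705; b = (12·(-382/105) − (-73/105)·(-6))/(31141/2205) = -105462/31141.

a = -0.70, b = -3.39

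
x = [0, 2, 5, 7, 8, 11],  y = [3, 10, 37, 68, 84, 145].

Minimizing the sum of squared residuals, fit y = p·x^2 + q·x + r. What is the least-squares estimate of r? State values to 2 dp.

Entries of MᵀM: Σx^2·x^2 = 21779, Σx^2·x = 2319, Σx^2 = 263, Σx·x = 263, Σx = 33, Σ1 = 6.
Moment sums: Σx^2·y = 27218, Σx·y = 2948, Σy = 347.
MᵀM·[p, q, r]ᵀ = Mᵀy becomes [[21779, 2319, 263]; [2319, 263, 33]; [263, 33, 6]]·[p, q, r]ᵀ = [27218, 2948, 347]ᵀ.
Inverting the 3×3 Gram matrix, [p, q, r]ᵀ = [13439/13910, 6709/2782, 1188/535]ᵀ.

r = 2.22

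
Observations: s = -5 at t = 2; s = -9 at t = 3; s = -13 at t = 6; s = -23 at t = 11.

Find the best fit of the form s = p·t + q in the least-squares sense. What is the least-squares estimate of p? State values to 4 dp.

Sums needed: Σt·t = 170, Σt = 22, Σ1 = 4.
Right-hand side: Σt·s = -368, Σs = -50.
Determinant 170·4 − 22² = 196.
p = ((-368)·4 − 22·(-50))/196 = -93/49; q = (170·(-50) − 22·(-368))/196 = -101/49.

p = -1.8980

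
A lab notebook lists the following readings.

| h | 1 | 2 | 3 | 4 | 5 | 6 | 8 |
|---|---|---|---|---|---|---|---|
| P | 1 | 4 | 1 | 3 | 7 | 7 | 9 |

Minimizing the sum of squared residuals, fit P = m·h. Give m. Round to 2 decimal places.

m = 1.12

From the data, Σh·h = 155.
For XᵀP: Σh·P = 173.
Normal equations: [[155]]·[m]ᵀ = [173]ᵀ.
m = 173/155 = 1.11613.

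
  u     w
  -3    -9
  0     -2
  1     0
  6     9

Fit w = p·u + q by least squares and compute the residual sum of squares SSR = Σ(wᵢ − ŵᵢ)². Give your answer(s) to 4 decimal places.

MᵀM·[p, q]ᵀ = Mᵀw reads: 46·p + 4·q = 81;  4·p + 4·q = -2.
(Σu·u = 46, Σu = 4, Σ1 = 4, Σu·w = 81, Σw = -2.)
Determinant 46·4 − 4² = 168.
p = (81·4 − 4·(-2))/168 = 83/42; q = (46·(-2) − 4·81)/168 = -52/21.
Residuals: -25/42, 10/21, 1/2, -8/21; SSR = 41/42.

SSR = 0.9762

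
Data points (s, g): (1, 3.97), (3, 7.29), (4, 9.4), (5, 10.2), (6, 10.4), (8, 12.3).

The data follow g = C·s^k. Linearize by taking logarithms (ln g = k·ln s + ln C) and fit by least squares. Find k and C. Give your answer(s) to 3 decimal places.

With ln gᵢ as the transformed response and ln sᵢ as the regressor:
Σln s = 7.9655, Σ(ln s)² = 13.2535, Σln g = 12.7798, Σln s·ln g = 18.4409.
Equations: 13.2535·k + 7.9655·ln C = 18.4409;  7.9655·k + 6·ln C = 12.7798.
Slope k = (n·Σln s·ln g − Σln s·Σln g)/(n·Σ(ln s)² − (Σln s)²) = (6·18.4409 − 7.9655·12.7798)/16.0713 = 0.55053; ln C = (Σln g − k·Σln s)/n = 1.39908, so C = exp(1.39908) = 4.05147.

k = 0.551, C = 4.051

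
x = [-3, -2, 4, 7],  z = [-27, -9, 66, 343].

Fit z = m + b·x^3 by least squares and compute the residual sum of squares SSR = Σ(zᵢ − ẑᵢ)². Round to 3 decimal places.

SSR = 4.729

Sums needed: Σ1 = 4, Σx^3 = 372, Σx^3·x^3 = 122538.
Right-hand side: Σz = 373, Σx^3·z = 122674.
So MᵀM·[m, b]ᵀ = Mᵀz: [[4, 372]; [372, 122538]]·[m, b]ᵀ = [373, 122674]ᵀ.
Δ = 4·122538 − 372² = 351768.
m = (373·122538 − 372·122674)/351768 = 11991/58628; b = (4·122674 − 372·373)/351768 = 87985/87942.
Residuals: -11217/58628, -211169/175884, 310291/175884, -65471/175884; SSR = 831751/175884.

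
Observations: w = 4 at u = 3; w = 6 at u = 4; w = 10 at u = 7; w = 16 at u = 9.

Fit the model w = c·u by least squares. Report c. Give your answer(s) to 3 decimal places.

c = 1.613

Forming XᵀX = [[155]] and Xᵀw = [250]ᵀ gives XᵀX·[c]ᵀ = Xᵀw.
Hence c = 250 / 155 ≈ 1.6129.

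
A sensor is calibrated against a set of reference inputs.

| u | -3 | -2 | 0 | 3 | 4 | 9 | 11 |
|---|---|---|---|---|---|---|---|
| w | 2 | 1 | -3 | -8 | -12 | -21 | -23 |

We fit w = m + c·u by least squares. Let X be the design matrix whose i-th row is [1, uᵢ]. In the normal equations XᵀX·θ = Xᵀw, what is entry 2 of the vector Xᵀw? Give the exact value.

-522

Entry 2 ↔ basis u, so (Xᵀw)_{2} = Σᵢ (u)·wᵢ = (-3)·(2) + (-2)·(1) + (0)·(-3) + (3)·(-8) + (4)·(-12) + (9)·(-21) + (11)·(-23) = -522.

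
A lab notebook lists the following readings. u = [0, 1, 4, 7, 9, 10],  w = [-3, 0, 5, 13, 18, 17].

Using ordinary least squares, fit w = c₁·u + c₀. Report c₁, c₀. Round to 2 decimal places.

c₁ = 2.13, c₀ = -2.65

Compute the Gram sums: Σu·u = 247, Σu = 31, Σ1 = 6.
And Σu·w = 443, Σw = 50.
MᵀM·[c₁, c₀]ᵀ = Mᵀw becomes [[247, 31]; [31, 6]]·[c₁, c₀]ᵀ = [443, 50]ᵀ.
det = 247·6 − 31² = 521.
c₁ = (443·6 − 31·50)/521 = 1108/521; c₀ = (247·50 − 31·443)/521 = -1383/521.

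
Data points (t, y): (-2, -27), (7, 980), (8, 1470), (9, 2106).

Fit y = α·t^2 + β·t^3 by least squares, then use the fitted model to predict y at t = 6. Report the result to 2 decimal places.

The normal system XᵀX·[α, β]ᵀ = Xᵀy is [[13074, 108592]; [108592, 911298]]·[α, β]ᵀ = [312578, 2624270]ᵀ.
Eliminating β: 911298·(row 1) − 108592·(row 2) gives 122087588·α = 911298·312578 − 108592·2624270 = -123021596, so α = -30755399/30521897.
Then β = (2624270 − 108592·(-30755399/30521897))/911298 = 91558951/30521897.
At t = 6: ŷ = (-30755399/30521897)·(36) + (91558951/30521897)·(216) = 18669539052/30521897.

ŷ = 611.68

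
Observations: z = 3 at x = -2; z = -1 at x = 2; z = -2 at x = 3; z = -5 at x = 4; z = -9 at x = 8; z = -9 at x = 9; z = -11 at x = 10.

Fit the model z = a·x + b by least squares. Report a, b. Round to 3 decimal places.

a = -1.168, b = 0.818

Entries of MᵀM: Σx·x = 278, Σx = 34, Σ1 = 7.
Right-hand side: Σx·z = -297, Σz = -34.
Eliminating b: 7·(row 1) − 34·(row 2) gives 790·a = 7·(-297) − 34·(-34) = -923, so a = -923/790.
Then b = ((-34) − 34·(-923/790))/7 = 323/395.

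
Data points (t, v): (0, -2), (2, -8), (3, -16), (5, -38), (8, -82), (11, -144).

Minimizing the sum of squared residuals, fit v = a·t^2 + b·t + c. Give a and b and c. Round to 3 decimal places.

Sums needed: Σt^2·t^2 = 19459, Σt^2·t = 2003, Σt^2 = 223, Σt·t = 223, Σt = 29, Σ1 = 6.
Moment sums: Σt^2·v = -23798, Σt·v = -2494, Σv = -290.
Normal equations: [[19459, 2003, 223]; [2003, 223, 29]; [223, 29, 6]]·[a, b, c]ᵀ = [-23798, -2494, -290]ᵀ.
Inverting the 3×3 Gram matrix, [a, b, c]ᵀ = [-404/413, -934/413, -432/413]ᵀ.

a = -0.978, b = -2.262, c = -1.046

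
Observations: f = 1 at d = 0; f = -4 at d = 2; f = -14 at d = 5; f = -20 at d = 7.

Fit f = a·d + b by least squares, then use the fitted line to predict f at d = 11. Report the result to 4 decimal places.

The normal system XᵀX·[a, b]ᵀ = Xᵀf is [[78, 14]; [14, 4]]·[a, b]ᵀ = [-218, -37]ᵀ.
Determinant 78·4 − 14² = 116.
a = ((-218)·4 − 14·(-37))/116 = -177/58; b = (78·(-37) − 14·(-218))/116 = 83/58.
At d = 11: f̂ = (-177/58)·(11) + (83/58)·(1) = -932/29.

f̂ = -32.1379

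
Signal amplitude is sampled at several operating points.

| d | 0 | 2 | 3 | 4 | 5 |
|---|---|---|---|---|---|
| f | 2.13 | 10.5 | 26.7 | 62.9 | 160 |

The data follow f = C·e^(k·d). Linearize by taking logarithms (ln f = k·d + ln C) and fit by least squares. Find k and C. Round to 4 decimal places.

Linearized form: ln f = k·d + ln C. From the 5 transformed points,
Σd = 14.0000, Σ(d)² = 54.0000, Σln f = 15.6089, Σd·ln f = 56.4988.
Normal system: [[54.0000, 14.0000]; [14.0000, 5]]·[k, ln C]ᵀ = [56.4988, 15.6089]ᵀ.
Solving (det = 74.0000): k = 0.86445, ln C = 0.70130, so C = exp(0.70130) = 2.01638.

k = 0.8645, C = 2.0164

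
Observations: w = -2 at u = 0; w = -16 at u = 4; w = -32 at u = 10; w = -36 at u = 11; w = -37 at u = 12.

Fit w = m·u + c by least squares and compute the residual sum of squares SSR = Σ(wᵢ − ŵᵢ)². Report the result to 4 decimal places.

SSR = 4.6325

The normal equations are: 381·m + 37·c = -1224;  37·m + 5·c = -123.
(Σu·u = 381, Σu = 37, Σ1 = 5, Σu·w = -1224, Σw = -123.)
Δ = 381·5 − 37² = 536.
m = ((-1224)·5 − 37·(-123))/536 = -1569/536; c = (381·(-123) − 37·(-1224))/536 = -1575/536.
Residuals: 503/536, -725/536, 113/536, -231/268, 571/536; SSR = 2483/536.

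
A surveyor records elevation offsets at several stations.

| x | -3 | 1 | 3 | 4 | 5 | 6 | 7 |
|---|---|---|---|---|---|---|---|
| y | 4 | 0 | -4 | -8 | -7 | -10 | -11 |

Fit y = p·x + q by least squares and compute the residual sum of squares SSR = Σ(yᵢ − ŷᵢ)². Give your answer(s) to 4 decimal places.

SSR = 7.4815

Sums needed: Σx·x = 145, Σx = 23, Σ1 = 7.
Right-hand side: Σx·y = -228, Σy = -36.
Eliminating q: 7·(row 1) − 23·(row 2) gives 486·p = 7·(-228) − 23·(-36) = -768, so p = -128/81.
Then q = ((-36) − 23·(-128/81))/7 = 4/81.
Residuals: -64/81, 124/81, 56/81, -140/81, 23/27, -46/81, 1/81; SSR = 202/27.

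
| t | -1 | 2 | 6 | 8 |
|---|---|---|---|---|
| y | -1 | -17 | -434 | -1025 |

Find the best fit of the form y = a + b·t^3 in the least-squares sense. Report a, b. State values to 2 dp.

Entries of AᵀA: Σ1 = 4, Σt^3 = 735, Σt^3·t^3 = 308865.
For Aᵀy: Σy = -1477, Σt^3·y = -618679.
So AᵀA·[a, b]ᵀ = Aᵀy: [[4, 735]; [735, 308865]]·[a, b]ᵀ = [-1477, -618679]ᵀ.
det = 4·308865 − 735² = 695235.
a = ((-1477)·308865 − 735·(-618679))/695235 = -97636/46349; b = (4·(-618679) − 735·(-1477))/695235 = -1389121/695235.

a = -2.11, b = -2.00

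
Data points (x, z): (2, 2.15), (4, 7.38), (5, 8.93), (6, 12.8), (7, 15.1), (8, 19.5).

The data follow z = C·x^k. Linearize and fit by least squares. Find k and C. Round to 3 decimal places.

k = 1.563, C = 0.757

Taking logs, ln z = k·ln x + ln C, so regress ln z on ln x.
Sums: Σln x = 9.5060, Σ(ln x)² = 16.3136, Σln z = 13.1882, Σln x·ln z = 22.8525.
Normal system: [[16.3136, 9.5060]; [9.5060, 6]]·[k, ln C]ᵀ = [22.8525, 13.1882]ᵀ.
Δ = 16.3136·6 − (9.5060)² = 7.5177; k = (22.8525·6 − 9.5060·13.1882)/7.5177 = 1.56274, ln C = (16.3136·13.1882 − 9.5060·22.8525)/7.5177 = -0.27786, so C = exp(-0.27786) = 0.75740.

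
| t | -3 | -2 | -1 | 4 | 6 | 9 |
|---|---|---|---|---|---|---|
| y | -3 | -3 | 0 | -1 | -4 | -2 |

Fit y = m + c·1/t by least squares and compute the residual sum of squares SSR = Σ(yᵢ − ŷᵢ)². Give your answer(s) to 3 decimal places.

Entries of XᵀX: Σ1 = 6, Σ1/t = -47/36, Σ1/t·1/t = 1897/1296.
And Σy = -13, Σ1/t·y = 49/36.
Normal equations: [[6, -47/36]; [-47/36, 1897/1296]]·[m, c]ᵀ = [-13, 49/36]ᵀ.
Δ = 6·(1897/1296) − (-47/36)² = 9173/1296.
m = ((-13)·(1897/1296) − (-47/36)·(49/36))/(9173/1296) = -22358/9173; c = (6·(49/36) − (-47/36)·(-13))/(9173/1296) = -11412/9173.
Residuals: -8965/9173, -10867/9173, 10946/9173, 16038/9173, -12432/9173, 5280/9173; SSR = 82626/9173.

SSR = 9.008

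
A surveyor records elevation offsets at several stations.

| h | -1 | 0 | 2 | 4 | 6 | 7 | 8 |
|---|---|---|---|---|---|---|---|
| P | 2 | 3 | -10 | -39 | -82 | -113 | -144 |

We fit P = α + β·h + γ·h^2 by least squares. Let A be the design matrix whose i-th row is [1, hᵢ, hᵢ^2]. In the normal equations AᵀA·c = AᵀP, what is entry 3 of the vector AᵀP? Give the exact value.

Entry 3 ↔ basis h^2, so (AᵀP)_{3} = Σᵢ (h^2)·Pᵢ = (1)·(2) + (0)·(3) + (4)·(-10) + (16)·(-39) + (36)·(-82) + (49)·(-113) + (64)·(-144) = -18367.

-18367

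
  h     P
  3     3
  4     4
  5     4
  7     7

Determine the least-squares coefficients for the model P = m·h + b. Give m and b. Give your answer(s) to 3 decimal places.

Sums needed: Σh·h = 99, Σh = 19, Σ1 = 4.
Right-hand side: Σh·P = 94, ΣP = 18.
Determinant 99·4 − 19² = 35.
m = (94·4 − 19·18)/35 = 34/35; b = (99·18 − 19·94)/35 = -4/35.

m = 0.971, b = -0.114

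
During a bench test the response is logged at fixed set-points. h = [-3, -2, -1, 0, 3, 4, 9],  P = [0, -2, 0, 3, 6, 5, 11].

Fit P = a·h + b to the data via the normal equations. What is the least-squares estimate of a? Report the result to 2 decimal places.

Normal-equation sums: Σh·h = 120, Σh = 10, Σ1 = 7.
Right-hand side: Σh·P = 141, ΣP = 23.
Eliminating b: 7·(row 1) − 10·(row 2) gives 740·a = 7·141 − 10·23 = 757, so a = 757/740.
Then b = (23 − 10·(757/740))/7 = 135/74.

a = 1.02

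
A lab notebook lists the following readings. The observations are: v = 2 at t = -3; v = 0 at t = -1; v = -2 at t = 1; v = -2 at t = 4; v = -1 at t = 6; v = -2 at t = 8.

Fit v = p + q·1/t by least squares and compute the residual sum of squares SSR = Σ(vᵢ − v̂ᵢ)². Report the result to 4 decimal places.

SSR = 7.5721

Entries of XᵀX: Σ1 = 6, Σ1/t = 5/24, Σ1/t·1/t = 1277/576.
And Σv = -5, Σ1/t·v = -43/12.
XᵀX·[p, q]ᵀ = Xᵀv becomes [[6, 5/24]; [5/24, 1277/576]]·[p, q]ᵀ = [-5, -43/12]ᵀ.
det = 6·(1277/576) − (5/24)² = 7637/576.
p = ((-5)·(1277/576) − (5/24)·(-43/12))/(7637/576) = -5955/7637; q = (6·(-43/12) − (5/24)·(-5))/(7637/576) = -11784/7637.
Residuals: 17301/7637, -5829/7637, 2465/7637, -6373/7637, 282/7637, -7846/7637; SSR = 57828/7637.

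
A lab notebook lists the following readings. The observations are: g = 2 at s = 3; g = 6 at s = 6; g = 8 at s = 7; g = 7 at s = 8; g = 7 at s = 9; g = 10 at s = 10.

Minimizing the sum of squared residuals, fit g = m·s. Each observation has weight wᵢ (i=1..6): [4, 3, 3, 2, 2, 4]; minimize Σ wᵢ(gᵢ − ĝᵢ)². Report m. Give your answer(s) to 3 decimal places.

Setting ∂/∂m … = 0 gives: 981·m = 938.
m = 938/981 = 0.956167.

m = 0.956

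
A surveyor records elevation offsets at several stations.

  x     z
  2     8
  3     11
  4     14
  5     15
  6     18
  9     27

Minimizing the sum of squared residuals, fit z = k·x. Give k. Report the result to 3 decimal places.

Forming MᵀM = [[171]] and Mᵀz = [531]ᵀ gives MᵀM·[k]ᵀ = Mᵀz.
k = 531/171 = 3.10526.

k = 3.105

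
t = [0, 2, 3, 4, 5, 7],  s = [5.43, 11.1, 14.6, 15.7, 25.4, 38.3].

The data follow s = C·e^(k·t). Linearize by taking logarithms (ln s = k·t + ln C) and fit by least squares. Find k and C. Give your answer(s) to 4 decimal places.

Let Y = ln s. Fitting Y = k·t + ln C by least squares:
Σt = 21.0000, Σ(t)² = 103.0000, Σln s = 16.4138, Σt·ln s = 65.5635.
Equations: 103.0000·k + 21.0000·ln C = 65.5635;  21.0000·k + 6·ln C = 16.4138.
Solving (det = 177.0000): k = 0.27510, ln C = 1.77279, so C = exp(1.77279) = 5.88728.

k = 0.2751, C = 5.8873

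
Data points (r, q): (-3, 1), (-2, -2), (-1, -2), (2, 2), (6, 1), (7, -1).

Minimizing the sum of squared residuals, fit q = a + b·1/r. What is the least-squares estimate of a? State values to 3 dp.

Forming XᵀX = [[6, -43/42]; [-43/42, 2927/1764]] and Xᵀq = [-1, 155/42]ᵀ gives XᵀX·[a, b]ᵀ = Xᵀq.
Δ = 6·(2927/1764) − (-43/42)² = 15713/1764.
a = ((-1)·(2927/1764) − (-43/42)·(155/42))/(15713/1764) = 3738/15713; b = (6·(155/42) − (-43/42)·(-1))/(15713/1764) = 37254/15713.

a = 0.238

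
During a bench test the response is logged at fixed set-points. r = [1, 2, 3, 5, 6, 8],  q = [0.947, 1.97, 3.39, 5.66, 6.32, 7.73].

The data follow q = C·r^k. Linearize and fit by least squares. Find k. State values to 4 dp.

k = 1.0366

With ln qᵢ as the transformed response and ln rᵢ as the regressor:
Σln r = 7.2724, Σ(ln r)² = 11.8122, Σln q = 7.4667, Σln r·ln q = 12.1572.
Normal system: [[11.8122, 7.2724]; [7.2724, 6]]·[k, ln C]ᵀ = [12.1572, 7.4667]ᵀ.
Slope k = (n·Σln r·ln q − Σln r·Σln q)/(n·Σ(ln r)² − (Σln r)²) = (6·12.1572 − 7.2724·7.4667)/17.9853 = 1.03656; ln C = (Σln q − k·Σln r)/n = -0.01194.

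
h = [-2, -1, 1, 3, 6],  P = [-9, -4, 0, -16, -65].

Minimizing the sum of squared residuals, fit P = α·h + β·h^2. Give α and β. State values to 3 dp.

Normal-equation sums: Σh·h = 51, Σh·h^2 = 235, Σh^2·h^2 = 1395.
Moment sums: Σh·P = -416, Σh^2·P = -2524.
MᵀM·[α, β]ᵀ = MᵀP becomes [[51, 235]; [235, 1395]]·[α, β]ᵀ = [-416, -2524]ᵀ.
det = 51·1395 − 235² = 15920.
α = ((-416)·1395 − 235·(-2524))/15920 = 641/796; β = (51·(-2524) − 235·(-416))/15920 = -7741/3980.

α = 0.805, β = -1.945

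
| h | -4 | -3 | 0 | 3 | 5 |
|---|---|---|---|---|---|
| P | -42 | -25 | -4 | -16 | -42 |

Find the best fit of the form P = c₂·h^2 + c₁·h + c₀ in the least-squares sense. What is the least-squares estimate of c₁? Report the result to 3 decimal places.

Normal-equation sums: Σh^2·h^2 = 1043, Σh^2·h = 61, Σh^2 = 59, Σh·h = 59, Σh = 1, Σ1 = 5.
And Σh^2·P = -2091, Σh·P = -15, ΣP = -129.
So AᵀA·[c₂, c₁, c₀]ᵀ = AᵀP: [[1043, 61, 59]; [61, 59, 1]; [59, 1, 5]]·[c₂, c₁, c₀]ᵀ = [-2091, -15, -129]ᵀ.
Row-reducing yields c₂ = -121/64, c₁ = 113/64, c₀ = -123/32.

c₁ = 1.766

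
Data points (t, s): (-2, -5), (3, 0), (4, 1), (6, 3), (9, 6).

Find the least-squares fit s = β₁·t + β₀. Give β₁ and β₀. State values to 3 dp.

β₁ = 1.000, β₀ = -3.000

MᵀM·[β₁, β₀]ᵀ = Mᵀs reads: 146·β₁ + 20·β₀ = 86;  20·β₁ + 5·β₀ = 5.
(Σt·t = 146, Σt = 20, Σ1 = 5, Σt·s = 86, Σs = 5.)
Eliminating β₀: 5·(row 1) − 20·(row 2) gives 330·β₁ = 5·86 − 20·5 = 330, so β₁ = 1.
Then β₀ = (5 − 20·1)/5 = -3.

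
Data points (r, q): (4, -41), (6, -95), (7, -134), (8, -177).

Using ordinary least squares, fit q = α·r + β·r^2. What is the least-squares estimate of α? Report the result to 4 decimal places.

α = 2.0230

From the data, Σr·r = 165, Σr·r^2 = 1135, Σr^2·r^2 = 8049.
And Σr·q = -3088, Σr^2·q = -21970.
det = 165·8049 − 1135² = 39860.
α = ((-3088)·8049 − 1135·(-21970))/39860 = 40319/19930; β = (165·(-21970) − 1135·(-3088))/39860 = -12017/3986.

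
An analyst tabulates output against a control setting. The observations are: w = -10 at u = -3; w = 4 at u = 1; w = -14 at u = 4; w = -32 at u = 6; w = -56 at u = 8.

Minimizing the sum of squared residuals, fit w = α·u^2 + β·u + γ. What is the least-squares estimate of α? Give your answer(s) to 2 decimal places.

Normal-equation sums: Σu^2·u^2 = 5730, Σu^2·u = 766, Σu^2 = 126, Σu·u = 126, Σu = 16, Σ1 = 5.
Moment sums: Σu^2·w = -5046, Σu·w = -662, Σw = -108.
Solving the 3×3 system (Gaussian elimination) gives α = -18461/18586, β = 10923/18586, γ = 14403/9293.

α = -0.99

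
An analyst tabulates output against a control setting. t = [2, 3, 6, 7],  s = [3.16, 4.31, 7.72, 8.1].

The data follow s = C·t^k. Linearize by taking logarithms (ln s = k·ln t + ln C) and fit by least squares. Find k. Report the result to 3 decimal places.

Let Y = ln s. Fitting Y = k·ln t + ln C by least squares:
Over the data: Σln t = 5.5294, Σ(ln t)² = 8.6844, Σln s = 6.7472, Σln t·ln s = 10.1351.
Normal system: [[8.6844, 5.5294]; [5.5294, 4]]·[k, ln C]ᵀ = [10.1351, 6.7472]ᵀ.
Slope k = (n·Σln t·ln s − Σln t·Σln s)/(n·Σ(ln t)² − (Σln t)²) = (4·10.1351 − 5.5294·6.7472)/4.1629 = 0.77648; ln C = (Σln s − k·Σln t)/n = 0.61343.

k = 0.776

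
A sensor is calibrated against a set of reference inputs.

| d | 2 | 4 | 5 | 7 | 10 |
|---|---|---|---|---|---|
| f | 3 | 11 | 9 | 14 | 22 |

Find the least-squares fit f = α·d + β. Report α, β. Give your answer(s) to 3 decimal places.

α = 2.220, β = -0.634

Setting ∂/∂α … = 0 gives: 194·α + 28·β = 413;  28·α + 5·β = 59.
(Σd·d = 194, Σd = 28, Σ1 = 5, Σd·f = 413, Σf = 59.)
det = 194·5 − 28² = 186.
α = (413·5 − 28·59)/186 = 413/186; β = (194·59 − 28·413)/186 = -59/93.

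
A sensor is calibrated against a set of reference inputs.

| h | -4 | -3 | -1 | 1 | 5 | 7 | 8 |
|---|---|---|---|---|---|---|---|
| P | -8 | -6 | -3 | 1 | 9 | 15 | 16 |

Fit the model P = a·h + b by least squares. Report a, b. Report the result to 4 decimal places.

a = 2.0406, b = -0.3611

AᵀA·[a, b]ᵀ = AᵀP reads: 165·a + 13·b = 332;  13·a + 7·b = 24.
(Σh·h = 165, Σh = 13, Σ1 = 7, Σh·P = 332, ΣP = 24.)
Eliminating b: 7·(row 1) − 13·(row 2) gives 986·a = 7·332 − 13·24 = 2012, so a = 1006/493.
Then b = (24 − 13·(1006/493))/7 = -178/493.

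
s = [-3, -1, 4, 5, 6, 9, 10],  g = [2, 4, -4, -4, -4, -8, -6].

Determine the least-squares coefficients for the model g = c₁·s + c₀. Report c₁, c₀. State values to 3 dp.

c₁ = -0.834, c₀ = 0.717

With design matrix A, AᵀA = [[268, 30]; [30, 7]] and Aᵀg = [-202, -20]ᵀ.
Eliminating c₀: 7·(row 1) − 30·(row 2) gives 976·c₁ = 7·(-202) − 30·(-20) = -814, so c₁ = -407/488.
Then c₀ = ((-20) − 30·(-407/488))/7 = 175/244.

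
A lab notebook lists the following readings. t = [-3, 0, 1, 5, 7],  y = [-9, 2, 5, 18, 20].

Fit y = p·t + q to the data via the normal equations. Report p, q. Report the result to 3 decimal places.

Setting ∂/∂p … = 0 gives: 84·p + 10·q = 262;  10·p + 5·q = 36.
Determinant 84·5 − 10² = 320.
p = (262·5 − 10·36)/320 = 95/32; q = (84·36 − 10·262)/320 = 101/80.

p = 2.969, q = 1.263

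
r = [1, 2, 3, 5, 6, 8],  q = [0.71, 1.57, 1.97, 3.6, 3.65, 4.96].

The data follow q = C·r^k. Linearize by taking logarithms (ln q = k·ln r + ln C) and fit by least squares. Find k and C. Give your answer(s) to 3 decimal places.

Linearized form: ln q = k·ln r + ln C. From the 6 transformed points,
Σln r = 7.2724, Σ(ln r)² = 11.8122, Σln q = 4.9637, Σln r·ln q = 8.7690.
Equations: 11.8122·k + 7.2724·ln C = 8.7690;  7.2724·k + 6·ln C = 4.9637.
Slope k = (n·Σln r·ln q − Σln r·Σln q)/(n·Σ(ln r)² − (Σln r)²) = (6·8.7690 − 7.2724·4.9637)/17.9853 = 0.91832; ln C = (Σln q − k·Σln r)/n = -0.28578, so C = exp(-0.28578) = 0.75143.

k = 0.918, C = 0.751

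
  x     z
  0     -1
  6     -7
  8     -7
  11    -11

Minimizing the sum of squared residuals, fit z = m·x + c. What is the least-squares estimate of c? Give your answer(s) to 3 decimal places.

c = -1.046

From the data, Σx·x = 221, Σx = 25, Σ1 = 4.
Right-hand side: Σx·z = -219, Σz = -26.
Δ = 221·4 − 25² = 259.
m = ((-219)·4 − 25·(-26))/259 = -226/259; c = (221·(-26) − 25·(-219))/259 = -271/259.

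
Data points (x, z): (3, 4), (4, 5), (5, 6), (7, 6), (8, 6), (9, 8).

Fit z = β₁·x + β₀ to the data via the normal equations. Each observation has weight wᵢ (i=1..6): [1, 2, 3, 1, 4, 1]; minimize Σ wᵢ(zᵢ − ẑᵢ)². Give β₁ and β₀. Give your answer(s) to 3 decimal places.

The normal equations are: 502·β₁ + 74·β₀ = 448;  74·β₁ + 12·β₀ = 70.
Δ = 502·12 − 74² = 548.
β₁ = (448·12 − 74·70)/548 = 49/137; β₀ = (502·70 − 74·448)/548 = 497/137.

β₁ = 0.358, β₀ = 3.628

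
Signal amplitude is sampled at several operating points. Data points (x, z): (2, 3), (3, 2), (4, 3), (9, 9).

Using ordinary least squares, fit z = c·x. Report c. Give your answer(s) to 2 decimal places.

Sums needed: Σx·x = 110.
Right-hand side: Σx·z = 105.
Normal equations: [[110]]·[c]ᵀ = [105]ᵀ.
Hence c = 105 / 110 ≈ 0.954545.

c = 0.95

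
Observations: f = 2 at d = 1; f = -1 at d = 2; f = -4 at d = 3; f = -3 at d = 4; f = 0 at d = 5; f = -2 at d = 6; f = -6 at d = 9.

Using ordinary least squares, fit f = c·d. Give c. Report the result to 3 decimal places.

Entries of XᵀX: Σd·d = 172.
Right-hand side: Σd·f = -90.
Normal equations: [[172]]·[c]ᵀ = [-90]ᵀ.
Hence c = -90 / 172 ≈ -0.523256.

c = -0.523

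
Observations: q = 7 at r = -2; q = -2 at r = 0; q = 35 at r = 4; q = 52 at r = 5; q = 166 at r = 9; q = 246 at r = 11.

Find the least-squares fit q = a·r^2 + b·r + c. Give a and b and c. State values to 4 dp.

With design matrix A, AᵀA = [[22099, 2241, 247]; [2241, 247, 27]; [247, 27, 6]] and Aᵀq = [45100, 4586, 504]ᵀ.
Inverting the 3×3 Gram matrix, [a, b, c]ᵀ = [5235/2648, 450263/664648, -144067/332324]ᵀ.

a = 1.9770, b = 0.6774, c = -0.4335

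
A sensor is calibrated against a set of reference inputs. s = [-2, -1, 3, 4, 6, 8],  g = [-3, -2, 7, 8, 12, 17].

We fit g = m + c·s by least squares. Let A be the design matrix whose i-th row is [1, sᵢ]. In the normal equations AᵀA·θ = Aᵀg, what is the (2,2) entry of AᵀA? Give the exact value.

130

Row 2 ↔ basis s, column 2 ↔ basis s, so (AᵀA)_{2,2} = Σᵢ (s)·(s) = (-2)·(-2) + (-1)·(-1) + (3)·(3) + (4)·(4) + (6)·(6) + (8)·(8) = 130.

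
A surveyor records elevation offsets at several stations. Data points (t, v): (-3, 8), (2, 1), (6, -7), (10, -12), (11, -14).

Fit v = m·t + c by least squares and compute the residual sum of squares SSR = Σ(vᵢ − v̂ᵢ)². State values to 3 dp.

From the data, Σt·t = 270, Σt = 26, Σ1 = 5.
Moment sums: Σt·v = -338, Σv = -24.
So MᵀM·[m, c]ᵀ = Mᵀv: [[270, 26]; [26, 5]]·[m, c]ᵀ = [-338, -24]ᵀ.
Eliminating c: 5·(row 1) − 26·(row 2) gives 674·m = 5·(-338) − 26·(-24) = -1066, so m = -533/337.
Then c = ((-24) − 26·(-533/337))/5 = 1154/337.
Residuals: -57/337, 249/337, -315/337, 132/337, -9/337; SSR = 540/337.

SSR = 1.602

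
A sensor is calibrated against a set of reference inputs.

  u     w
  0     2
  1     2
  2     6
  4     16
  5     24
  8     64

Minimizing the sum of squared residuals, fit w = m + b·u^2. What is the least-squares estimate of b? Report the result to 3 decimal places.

b = 0.970

From the data, Σ1 = 6, Σu^2 = 110, Σu^2·u^2 = 4994.
And Σw = 114, Σu^2·w = 4978.
Normal equations: [[6, 110]; [110, 4994]]·[m, b]ᵀ = [114, 4978]ᵀ.
Eliminating b: 4994·(row 1) − 110·(row 2) gives 17864·m = 4994·114 − 110·4978 = 21736, so m = 247/203.
Then b = (4978 − 110·(247/203))/4994 = 2166/2233.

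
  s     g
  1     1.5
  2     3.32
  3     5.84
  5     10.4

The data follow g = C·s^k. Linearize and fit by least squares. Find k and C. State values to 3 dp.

k = 1.214, C = 1.485

Let Y = ln g. Fitting Y = k·ln s + ln C by least squares:
Σln s = 3.4012, Σ(ln s)² = 4.2777, Σln g = 5.7120, Σln s·ln g = 6.5395.
Equations: 4.2777·k + 3.4012·ln C = 6.5395;  3.4012·k + 4·ln C = 5.7120.
Solving (det = 5.5426): k = 1.21431, ln C = 0.39546, so C = exp(0.39546) = 1.48507.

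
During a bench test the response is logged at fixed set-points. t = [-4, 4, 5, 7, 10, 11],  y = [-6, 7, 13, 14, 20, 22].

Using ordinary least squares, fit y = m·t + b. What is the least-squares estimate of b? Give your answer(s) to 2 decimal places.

b = 1.38

Entries of AᵀA: Σt·t = 327, Σt = 33, Σ1 = 6.
Moment sums: Σt·y = 657, Σy = 70.
AᵀA·[m, b]ᵀ = Aᵀy becomes [[327, 33]; [33, 6]]·[m, b]ᵀ = [657, 70]ᵀ.
det = 327·6 − 33² = 873.
m = (657·6 − 33·70)/873 = 544/291; b = (327·70 − 33·657)/873 = 403/291.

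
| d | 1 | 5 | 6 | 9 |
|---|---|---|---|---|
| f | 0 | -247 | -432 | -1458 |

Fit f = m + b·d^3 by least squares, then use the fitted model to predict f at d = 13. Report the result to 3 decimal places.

Normal-equation sums: Σ1 = 4, Σd^3 = 1071, Σd^3·d^3 = 593723.
Right-hand side: Σf = -2137, Σd^3·f = -1187069.
Normal equations: [[4, 1071]; [1071, 593723]]·[m, b]ᵀ = [-2137, -1187069]ᵀ.
Eliminating b: 593723·(row 1) − 1071·(row 2) gives 1227851·m = 593723·(-2137) − 1071·(-1187069) = 2564848, so m = 2564848/1227851.
Then b = ((-1187069) − 1071·(2564848/1227851))/593723 = -2459549/1227851.
At d = 13: f̂ = (2564848/1227851)·(1) + (-2459549/1227851)·(2197) = -5401064305/1227851.

f̂ = -4398.795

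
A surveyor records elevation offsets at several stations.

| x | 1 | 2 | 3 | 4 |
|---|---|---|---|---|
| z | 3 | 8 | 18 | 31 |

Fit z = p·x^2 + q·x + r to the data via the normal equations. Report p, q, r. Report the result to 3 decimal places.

Normal-equation sums: Σx^2·x^2 = 354, Σx^2·x = 100, Σx^2 = 30, Σx·x = 30, Σx = 10, Σ1 = 4.
Right-hand side: Σx^2·z = 693, Σx·z = 197, Σz = 60.
MᵀM·[p, q, r]ᵀ = Mᵀz becomes [[354, 100, 30]; [100, 30, 10]; [30, 10, 4]]·[p, q, r]ᵀ = [693, 197, 60]ᵀ.
Solving the 3×3 system (Gaussian elimination) gives p = 2, q = -3/5, r = 3/2.

p = 2.000, q = -0.600, r = 1.500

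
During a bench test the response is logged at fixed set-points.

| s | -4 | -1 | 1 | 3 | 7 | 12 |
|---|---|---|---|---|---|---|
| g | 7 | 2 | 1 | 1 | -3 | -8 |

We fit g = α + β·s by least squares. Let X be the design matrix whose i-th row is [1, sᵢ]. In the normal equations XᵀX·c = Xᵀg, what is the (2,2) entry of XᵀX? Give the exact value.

220

Row 2 ↔ basis s, column 2 ↔ basis s, so (XᵀX)_{2,2} = Σᵢ (s)·(s) = (-4)·(-4) + (-1)·(-1) + (1)·(1) + (3)·(3) + (7)·(7) + (12)·(12) = 220.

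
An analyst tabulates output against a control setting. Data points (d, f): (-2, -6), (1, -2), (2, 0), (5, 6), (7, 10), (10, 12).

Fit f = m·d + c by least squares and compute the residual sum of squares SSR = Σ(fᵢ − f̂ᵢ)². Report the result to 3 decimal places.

SSR = 5.413

Normal-equation sums: Σd·d = 183, Σd = 23, Σ1 = 6.
And Σd·f = 230, Σf = 20.
Eliminating c: 6·(row 1) − 23·(row 2) gives 569·m = 6·230 − 23·20 = 920, so m = 920/569.
Then c = (20 − 23·(920/569))/6 = -1630/569.
Residuals: 56/569, -428/569, -210/569, 444/569, 880/569, -742/569; SSR = 3080/569.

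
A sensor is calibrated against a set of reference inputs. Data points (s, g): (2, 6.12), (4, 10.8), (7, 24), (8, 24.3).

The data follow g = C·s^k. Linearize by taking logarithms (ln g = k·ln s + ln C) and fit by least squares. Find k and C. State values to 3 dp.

k = 1.051, C = 2.817

Let Y = ln g. Fitting Y = k·ln s + ln C by least squares:
Σln s = 6.1048, Σ(ln s)² = 10.5129, Σln g = 10.5596, Σln s·ln g = 17.3730.
Equations: 10.5129·k + 6.1048·ln C = 17.3730;  6.1048·k + 4·ln C = 10.5596.
Solving (det = 4.7831): k = 1.05115, ln C = 1.03565, so C = exp(1.03565) = 2.81694.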